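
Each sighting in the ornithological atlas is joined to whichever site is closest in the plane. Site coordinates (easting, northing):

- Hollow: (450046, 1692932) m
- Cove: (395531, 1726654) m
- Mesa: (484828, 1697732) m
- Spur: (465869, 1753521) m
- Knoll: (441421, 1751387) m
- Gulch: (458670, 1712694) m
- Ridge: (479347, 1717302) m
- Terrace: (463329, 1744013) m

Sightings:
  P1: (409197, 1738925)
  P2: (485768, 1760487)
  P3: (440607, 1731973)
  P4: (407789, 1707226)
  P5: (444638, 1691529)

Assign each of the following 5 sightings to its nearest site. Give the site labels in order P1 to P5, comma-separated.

P1 → Cove (d²=337336997.00)
P2 → Spur (d²=444495357.00)
P3 → Knoll (d²=377565992.00)
P4 → Cove (d²=527705748.00)
P5 → Hollow (d²=31214873.00)

Cove, Spur, Knoll, Cove, Hollow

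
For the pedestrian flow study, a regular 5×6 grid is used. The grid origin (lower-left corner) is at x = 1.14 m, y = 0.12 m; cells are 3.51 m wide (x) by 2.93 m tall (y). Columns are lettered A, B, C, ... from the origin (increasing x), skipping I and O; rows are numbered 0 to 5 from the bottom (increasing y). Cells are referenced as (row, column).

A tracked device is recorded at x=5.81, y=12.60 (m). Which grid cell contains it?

Column index: ⌊(5.81 − 1.14) / 3.51⌋ = ⌊1.330⌋ = 1 → column B
Row offset from origin: ⌊(12.60 − 0.12) / 2.93⌋ = ⌊4.259⌋ = 4 → row 4

(4, B)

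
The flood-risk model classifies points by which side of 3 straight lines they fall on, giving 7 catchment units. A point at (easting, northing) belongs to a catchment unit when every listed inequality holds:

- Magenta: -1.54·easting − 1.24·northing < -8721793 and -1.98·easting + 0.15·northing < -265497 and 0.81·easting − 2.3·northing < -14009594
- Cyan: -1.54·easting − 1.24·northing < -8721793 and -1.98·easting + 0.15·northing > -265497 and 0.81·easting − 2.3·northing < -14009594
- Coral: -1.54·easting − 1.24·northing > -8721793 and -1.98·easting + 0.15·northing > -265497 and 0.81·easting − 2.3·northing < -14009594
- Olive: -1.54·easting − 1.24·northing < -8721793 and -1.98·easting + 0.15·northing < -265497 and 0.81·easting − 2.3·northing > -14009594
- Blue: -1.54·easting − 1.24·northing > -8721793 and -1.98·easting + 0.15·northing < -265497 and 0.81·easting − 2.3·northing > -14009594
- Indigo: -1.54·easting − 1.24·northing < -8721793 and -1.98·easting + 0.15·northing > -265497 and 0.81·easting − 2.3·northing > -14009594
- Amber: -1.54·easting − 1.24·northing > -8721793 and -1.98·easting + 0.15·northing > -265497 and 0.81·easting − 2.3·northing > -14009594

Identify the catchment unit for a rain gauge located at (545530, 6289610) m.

-1.54·545530 − 1.24·6289610 = -8639232.600, which is > -8721793
-1.98·545530 + 0.15·6289610 = -136707.900, which is > -265497
0.81·545530 − 2.3·6289610 = -14024223.700, which is < -14009594
This sign pattern matches Coral.

Coral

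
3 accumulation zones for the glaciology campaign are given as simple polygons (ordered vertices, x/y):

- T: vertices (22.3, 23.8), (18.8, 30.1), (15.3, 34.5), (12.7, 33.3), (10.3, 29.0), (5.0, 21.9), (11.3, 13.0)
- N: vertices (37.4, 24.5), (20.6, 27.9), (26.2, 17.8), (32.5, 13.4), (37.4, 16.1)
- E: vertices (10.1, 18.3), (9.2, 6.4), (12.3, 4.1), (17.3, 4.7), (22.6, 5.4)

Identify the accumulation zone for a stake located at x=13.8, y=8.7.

E

Cast a ray rightward from (13.8, 8.7). For each polygon, the edges (by vertex number in listed order) whose endpoints lie on opposite sides of y = 8.7, where each meets that height, and whether that is right or left of the point:
T: no edge straddles that height → 0 crossings.
N: no edge straddles that height → 0 crossings.
E: 1–2 at x≈9.37 (left), 5–1 at x≈19.40 (right) → 1 crossing.
Only E has an odd count, so the point is inside E.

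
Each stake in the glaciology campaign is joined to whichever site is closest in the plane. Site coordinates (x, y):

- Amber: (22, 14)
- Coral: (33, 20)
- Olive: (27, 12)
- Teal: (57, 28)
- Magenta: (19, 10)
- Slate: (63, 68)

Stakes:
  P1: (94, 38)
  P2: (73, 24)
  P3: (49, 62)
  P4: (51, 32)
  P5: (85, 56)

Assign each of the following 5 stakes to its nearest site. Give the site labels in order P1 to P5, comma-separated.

Teal, Teal, Slate, Teal, Slate

P1 → Teal (d²=1469.00)
P2 → Teal (d²=272.00)
P3 → Slate (d²=232.00)
P4 → Teal (d²=52.00)
P5 → Slate (d²=628.00)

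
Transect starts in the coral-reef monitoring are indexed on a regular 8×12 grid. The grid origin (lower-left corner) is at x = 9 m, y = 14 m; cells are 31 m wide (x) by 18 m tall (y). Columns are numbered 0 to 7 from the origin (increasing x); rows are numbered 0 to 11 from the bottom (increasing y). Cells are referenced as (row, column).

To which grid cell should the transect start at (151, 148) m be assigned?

Column index: ⌊(151 − 9) / 31⌋ = ⌊4.581⌋ = 4
Row offset from origin: ⌊(148 − 14) / 18⌋ = ⌊7.444⌋ = 7 → row 7

(7, 4)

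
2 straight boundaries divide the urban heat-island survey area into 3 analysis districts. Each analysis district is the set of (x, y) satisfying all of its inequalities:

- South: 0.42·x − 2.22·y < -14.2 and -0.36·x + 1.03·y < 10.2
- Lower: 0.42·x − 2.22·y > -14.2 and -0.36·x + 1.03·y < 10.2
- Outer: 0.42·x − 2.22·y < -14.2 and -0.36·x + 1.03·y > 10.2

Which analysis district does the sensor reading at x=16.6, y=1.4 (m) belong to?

Lower

0.42·16.6 − 2.22·1.4 = 3.864, which is > -14.2
-0.36·16.6 + 1.03·1.4 = -4.534, which is < 10.2
This sign pattern matches Lower.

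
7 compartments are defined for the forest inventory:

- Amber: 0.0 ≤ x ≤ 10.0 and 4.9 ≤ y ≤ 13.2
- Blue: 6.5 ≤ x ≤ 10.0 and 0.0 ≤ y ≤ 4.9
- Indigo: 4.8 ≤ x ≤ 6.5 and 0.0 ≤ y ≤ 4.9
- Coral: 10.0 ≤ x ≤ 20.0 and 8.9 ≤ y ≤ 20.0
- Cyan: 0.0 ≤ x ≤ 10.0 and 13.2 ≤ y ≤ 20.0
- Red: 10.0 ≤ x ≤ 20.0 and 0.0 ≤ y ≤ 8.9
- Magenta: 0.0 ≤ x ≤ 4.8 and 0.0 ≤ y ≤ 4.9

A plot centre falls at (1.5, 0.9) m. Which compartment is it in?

Magenta

The point has x = 1.5 and y = 0.9.
Only Magenta satisfies 0.0 ≤ x ≤ 4.8 and 0.0 ≤ y ≤ 4.9.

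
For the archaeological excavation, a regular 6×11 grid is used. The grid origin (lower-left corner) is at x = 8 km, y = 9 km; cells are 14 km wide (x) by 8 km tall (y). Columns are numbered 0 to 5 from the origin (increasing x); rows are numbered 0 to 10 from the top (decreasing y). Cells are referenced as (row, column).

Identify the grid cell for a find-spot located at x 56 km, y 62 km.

Column index: ⌊(56 − 8) / 14⌋ = ⌊3.429⌋ = 3
Row offset from origin: ⌊(62 − 9) / 8⌋ = ⌊6.625⌋ = 6 → row 4 (counted from top)

(4, 3)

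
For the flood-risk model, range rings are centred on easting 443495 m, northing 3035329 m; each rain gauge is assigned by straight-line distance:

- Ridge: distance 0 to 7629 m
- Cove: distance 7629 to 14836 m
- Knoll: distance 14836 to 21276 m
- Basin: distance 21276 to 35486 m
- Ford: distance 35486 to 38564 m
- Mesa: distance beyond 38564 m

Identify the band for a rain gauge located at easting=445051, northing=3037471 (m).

Ridge

Distance = √((445051−443495)² + (3037471−3035329)²) = √(2421136.000 + 4588164.000) = 2647.508 m.
0 ≤ 2647.508 < 7629 → Ridge.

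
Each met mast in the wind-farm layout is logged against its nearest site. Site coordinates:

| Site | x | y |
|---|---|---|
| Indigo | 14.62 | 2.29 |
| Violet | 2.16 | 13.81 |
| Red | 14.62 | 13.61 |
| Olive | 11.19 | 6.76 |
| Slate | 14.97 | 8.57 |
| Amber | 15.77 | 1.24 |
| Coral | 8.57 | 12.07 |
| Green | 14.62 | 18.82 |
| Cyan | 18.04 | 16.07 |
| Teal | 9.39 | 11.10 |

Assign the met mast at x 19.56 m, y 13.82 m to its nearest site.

Squared distances to each site:
Indigo: 157.345; Violet: 302.760; Red: 24.448; Olive: 119.900; Slate: 48.631; Amber: 172.620; Coral: 123.843; Green: 49.404; Cyan: 7.373; Teal: 110.827.
Minimum at Cyan.

Cyan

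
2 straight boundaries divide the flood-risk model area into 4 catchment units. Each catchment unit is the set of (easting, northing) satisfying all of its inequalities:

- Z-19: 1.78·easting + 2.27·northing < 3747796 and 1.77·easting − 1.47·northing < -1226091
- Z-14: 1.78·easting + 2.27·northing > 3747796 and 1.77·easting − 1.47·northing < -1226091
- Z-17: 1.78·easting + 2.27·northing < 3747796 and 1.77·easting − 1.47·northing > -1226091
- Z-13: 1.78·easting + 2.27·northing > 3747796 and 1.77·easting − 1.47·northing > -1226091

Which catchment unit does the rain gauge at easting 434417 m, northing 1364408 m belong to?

1.78·434417 + 2.27·1364408 = 3870468.420, which is > 3747796
1.77·434417 − 1.47·1364408 = -1236761.670, which is < -1226091
This sign pattern matches Z-14.

Z-14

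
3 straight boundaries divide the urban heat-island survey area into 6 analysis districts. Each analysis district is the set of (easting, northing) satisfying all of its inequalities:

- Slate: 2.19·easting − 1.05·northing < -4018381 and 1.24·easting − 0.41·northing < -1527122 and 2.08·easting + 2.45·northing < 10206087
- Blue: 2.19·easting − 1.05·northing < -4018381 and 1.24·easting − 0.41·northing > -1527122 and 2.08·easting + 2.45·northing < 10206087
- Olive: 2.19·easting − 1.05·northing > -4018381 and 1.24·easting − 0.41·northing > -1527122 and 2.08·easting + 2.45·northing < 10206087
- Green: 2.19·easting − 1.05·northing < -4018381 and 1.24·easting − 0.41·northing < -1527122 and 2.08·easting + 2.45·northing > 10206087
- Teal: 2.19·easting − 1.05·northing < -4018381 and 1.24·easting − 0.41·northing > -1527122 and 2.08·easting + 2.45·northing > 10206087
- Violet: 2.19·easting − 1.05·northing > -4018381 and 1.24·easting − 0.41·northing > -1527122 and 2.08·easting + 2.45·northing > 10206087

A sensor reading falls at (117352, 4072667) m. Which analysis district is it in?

Teal

2.19·117352 − 1.05·4072667 = -4019299.470, which is < -4018381
1.24·117352 − 0.41·4072667 = -1524276.990, which is > -1527122
2.08·117352 + 2.45·4072667 = 10222126.310, which is > 10206087
This sign pattern matches Teal.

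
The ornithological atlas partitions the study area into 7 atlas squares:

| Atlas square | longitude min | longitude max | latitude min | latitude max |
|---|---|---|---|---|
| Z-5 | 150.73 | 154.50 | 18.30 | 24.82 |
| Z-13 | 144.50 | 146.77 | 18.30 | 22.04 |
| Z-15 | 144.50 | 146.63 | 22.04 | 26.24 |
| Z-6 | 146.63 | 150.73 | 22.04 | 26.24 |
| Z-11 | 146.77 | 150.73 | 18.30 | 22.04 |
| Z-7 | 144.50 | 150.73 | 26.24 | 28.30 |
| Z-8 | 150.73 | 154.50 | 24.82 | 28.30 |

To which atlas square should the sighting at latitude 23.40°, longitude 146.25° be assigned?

Z-15

The point has longitude = 146.25 and latitude = 23.40.
Only Z-15 satisfies 144.50 ≤ longitude ≤ 146.63 and 22.04 ≤ latitude ≤ 26.24.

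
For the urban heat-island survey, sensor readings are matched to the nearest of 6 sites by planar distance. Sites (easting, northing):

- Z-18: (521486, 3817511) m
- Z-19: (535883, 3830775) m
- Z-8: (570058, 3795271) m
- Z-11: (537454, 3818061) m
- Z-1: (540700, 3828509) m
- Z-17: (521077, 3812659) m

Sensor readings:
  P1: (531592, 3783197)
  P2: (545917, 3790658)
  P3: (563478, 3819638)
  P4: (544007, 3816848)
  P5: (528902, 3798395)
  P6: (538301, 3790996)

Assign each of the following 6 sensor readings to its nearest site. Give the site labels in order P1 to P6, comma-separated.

Z-17, Z-8, Z-1, Z-11, Z-17, Z-11

P1 → Z-17 (d²=978574669.00)
P2 → Z-8 (d²=604067650.00)
P3 → Z-1 (d²=597531925.00)
P4 → Z-11 (d²=44413178.00)
P5 → Z-17 (d²=264692321.00)
P6 → Z-11 (d²=733231634.00)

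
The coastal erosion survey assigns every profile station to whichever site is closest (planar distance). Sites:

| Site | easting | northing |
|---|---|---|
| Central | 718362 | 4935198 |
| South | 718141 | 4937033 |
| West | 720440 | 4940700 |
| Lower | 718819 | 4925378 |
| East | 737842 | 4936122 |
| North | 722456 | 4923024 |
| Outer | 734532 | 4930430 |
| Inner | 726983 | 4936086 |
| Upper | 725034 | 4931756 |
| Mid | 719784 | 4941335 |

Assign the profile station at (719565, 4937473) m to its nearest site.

South

Squared distances to each site:
Central: 6622834.000; South: 2221376.000; West: 11179154.000; Lower: 146845541.000; East: 335873930.000; North: 217131482.000; Outer: 273614938.000; Inner: 56950493.000; Upper: 62594050.000; Mid: 14963005.000.
Minimum at South.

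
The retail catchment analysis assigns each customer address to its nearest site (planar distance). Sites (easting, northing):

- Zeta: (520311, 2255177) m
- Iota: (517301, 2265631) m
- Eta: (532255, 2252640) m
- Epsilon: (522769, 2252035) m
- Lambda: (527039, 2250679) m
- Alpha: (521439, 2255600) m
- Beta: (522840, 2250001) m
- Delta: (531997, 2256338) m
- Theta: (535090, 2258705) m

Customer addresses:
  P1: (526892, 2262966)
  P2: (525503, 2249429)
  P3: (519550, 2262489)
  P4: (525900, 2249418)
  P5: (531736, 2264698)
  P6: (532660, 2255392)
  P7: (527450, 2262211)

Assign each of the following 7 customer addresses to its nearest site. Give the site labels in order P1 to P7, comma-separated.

Delta, Lambda, Iota, Lambda, Theta, Delta, Delta

P1 → Delta (d²=69991409.00)
P2 → Lambda (d²=3921796.00)
P3 → Iota (d²=14930165.00)
P4 → Lambda (d²=2887442.00)
P5 → Theta (d²=47165365.00)
P6 → Delta (d²=1334485.00)
P7 → Delta (d²=55167338.00)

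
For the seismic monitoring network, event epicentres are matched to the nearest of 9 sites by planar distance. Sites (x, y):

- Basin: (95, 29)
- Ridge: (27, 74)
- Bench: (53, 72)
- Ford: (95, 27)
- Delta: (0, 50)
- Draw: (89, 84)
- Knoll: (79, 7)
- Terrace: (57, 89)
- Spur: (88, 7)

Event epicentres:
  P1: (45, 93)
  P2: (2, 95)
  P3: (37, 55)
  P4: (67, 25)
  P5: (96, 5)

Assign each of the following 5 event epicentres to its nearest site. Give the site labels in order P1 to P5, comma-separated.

P1 → Terrace (d²=160.00)
P2 → Ridge (d²=1066.00)
P3 → Ridge (d²=461.00)
P4 → Knoll (d²=468.00)
P5 → Spur (d²=68.00)

Terrace, Ridge, Ridge, Knoll, Spur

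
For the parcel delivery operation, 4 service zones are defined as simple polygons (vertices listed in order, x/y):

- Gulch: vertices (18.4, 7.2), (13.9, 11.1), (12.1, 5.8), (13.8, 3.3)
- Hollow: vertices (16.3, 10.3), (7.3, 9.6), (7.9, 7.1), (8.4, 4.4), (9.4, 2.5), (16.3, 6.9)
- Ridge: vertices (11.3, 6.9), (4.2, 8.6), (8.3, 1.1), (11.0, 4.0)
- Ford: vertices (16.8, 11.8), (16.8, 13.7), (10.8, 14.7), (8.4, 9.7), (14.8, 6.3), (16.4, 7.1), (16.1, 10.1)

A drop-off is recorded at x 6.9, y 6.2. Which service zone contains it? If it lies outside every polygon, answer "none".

Cast a ray rightward from (6.9, 6.2). For each polygon, the edges (by vertex number in listed order) whose endpoints lie on opposite sides of y = 6.2, where each meets that height, and whether that is right or left of the point:
Gulch: 2–3 at x≈12.24 (right), 4–1 at x≈17.22 (right) → 2 crossings.
Hollow: 3–4 at x≈8.07 (right), 5–6 at x≈15.20 (right) → 2 crossings.
Ridge: 2–3 at x≈5.51 (left), 4–1 at x≈11.23 (right) → 1 crossing.
Ford: no edge straddles that height → 0 crossings.
Only Ridge has an odd count, so the point is inside Ridge.

Ridge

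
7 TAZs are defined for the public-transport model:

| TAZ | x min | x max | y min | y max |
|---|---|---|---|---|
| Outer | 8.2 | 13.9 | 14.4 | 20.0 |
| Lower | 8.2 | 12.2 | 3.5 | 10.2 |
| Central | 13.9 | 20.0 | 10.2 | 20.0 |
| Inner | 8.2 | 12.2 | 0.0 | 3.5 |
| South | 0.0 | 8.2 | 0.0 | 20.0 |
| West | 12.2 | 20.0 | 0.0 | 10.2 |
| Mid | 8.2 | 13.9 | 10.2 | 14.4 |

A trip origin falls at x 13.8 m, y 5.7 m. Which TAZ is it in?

West

The point has x = 13.8 and y = 5.7.
Only West satisfies 12.2 ≤ x ≤ 20.0 and 0.0 ≤ y ≤ 10.2.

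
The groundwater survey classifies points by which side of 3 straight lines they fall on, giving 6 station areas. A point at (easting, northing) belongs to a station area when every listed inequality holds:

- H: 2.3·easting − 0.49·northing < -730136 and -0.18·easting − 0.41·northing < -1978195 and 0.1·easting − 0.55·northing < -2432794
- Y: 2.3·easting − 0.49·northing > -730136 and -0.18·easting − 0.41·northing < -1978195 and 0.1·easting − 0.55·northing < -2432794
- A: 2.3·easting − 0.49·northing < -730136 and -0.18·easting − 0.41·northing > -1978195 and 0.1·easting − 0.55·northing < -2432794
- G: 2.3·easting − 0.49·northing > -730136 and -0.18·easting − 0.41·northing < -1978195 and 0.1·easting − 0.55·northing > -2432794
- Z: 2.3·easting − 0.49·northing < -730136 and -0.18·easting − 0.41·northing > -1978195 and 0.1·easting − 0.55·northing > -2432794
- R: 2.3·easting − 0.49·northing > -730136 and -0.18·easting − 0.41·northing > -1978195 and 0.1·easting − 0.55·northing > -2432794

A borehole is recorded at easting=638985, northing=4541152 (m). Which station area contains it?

A

2.3·638985 − 0.49·4541152 = -755498.980, which is < -730136
-0.18·638985 − 0.41·4541152 = -1976889.620, which is > -1978195
0.1·638985 − 0.55·4541152 = -2433735.100, which is < -2432794
This sign pattern matches A.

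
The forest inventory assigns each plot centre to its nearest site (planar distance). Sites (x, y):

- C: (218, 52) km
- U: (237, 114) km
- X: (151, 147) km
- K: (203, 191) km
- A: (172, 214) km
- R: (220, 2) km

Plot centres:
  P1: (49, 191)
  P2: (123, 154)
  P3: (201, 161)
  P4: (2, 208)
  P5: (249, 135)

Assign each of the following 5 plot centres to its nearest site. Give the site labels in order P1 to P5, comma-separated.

X, X, K, X, U

P1 → X (d²=12340.00)
P2 → X (d²=833.00)
P3 → K (d²=904.00)
P4 → X (d²=25922.00)
P5 → U (d²=585.00)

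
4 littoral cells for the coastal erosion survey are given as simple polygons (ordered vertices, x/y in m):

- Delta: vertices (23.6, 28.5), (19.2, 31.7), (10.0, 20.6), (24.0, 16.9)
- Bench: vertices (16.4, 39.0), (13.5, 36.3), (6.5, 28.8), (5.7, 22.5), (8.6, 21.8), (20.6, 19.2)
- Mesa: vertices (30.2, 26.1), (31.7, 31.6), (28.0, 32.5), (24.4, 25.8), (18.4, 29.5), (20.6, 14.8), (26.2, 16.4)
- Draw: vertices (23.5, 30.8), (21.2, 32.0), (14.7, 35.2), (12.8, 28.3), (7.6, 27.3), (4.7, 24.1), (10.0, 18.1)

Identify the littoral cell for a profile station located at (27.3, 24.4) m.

Mesa

Cast a ray rightward from (27.3, 24.4). For each polygon, the edges (by vertex number in listed order) whose endpoints lie on opposite sides of y = 24.4, where each meets that height, and whether that is right or left of the point:
Delta: 2–3 at x≈13.15 (left), 4–1 at x≈23.74 (left) → 0 crossings.
Bench: 3–4 at x≈5.94 (left), 6–1 at x≈19.50 (left) → 0 crossings.
Mesa: 5–6 at x≈19.16 (left), 7–1 at x≈29.50 (right) → 1 crossing.
Draw: 5–6 at x≈4.97 (left), 7–1 at x≈16.70 (left) → 0 crossings.
Only Mesa has an odd count, so the point is inside Mesa.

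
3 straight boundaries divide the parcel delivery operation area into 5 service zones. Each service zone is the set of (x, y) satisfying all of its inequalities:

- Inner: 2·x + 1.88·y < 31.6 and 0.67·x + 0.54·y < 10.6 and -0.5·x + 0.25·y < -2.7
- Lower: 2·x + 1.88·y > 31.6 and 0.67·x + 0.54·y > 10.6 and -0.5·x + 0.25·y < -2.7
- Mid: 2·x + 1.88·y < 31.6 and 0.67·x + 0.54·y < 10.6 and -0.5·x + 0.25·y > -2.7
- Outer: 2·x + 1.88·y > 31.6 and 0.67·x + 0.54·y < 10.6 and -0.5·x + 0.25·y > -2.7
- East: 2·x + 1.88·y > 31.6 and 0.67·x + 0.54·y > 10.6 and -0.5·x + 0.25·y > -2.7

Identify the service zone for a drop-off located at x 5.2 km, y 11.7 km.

Outer

2·5.2 + 1.88·11.7 = 32.396, which is > 31.6
0.67·5.2 + 0.54·11.7 = 9.802, which is < 10.6
-0.5·5.2 + 0.25·11.7 = 0.325, which is > -2.7
This sign pattern matches Outer.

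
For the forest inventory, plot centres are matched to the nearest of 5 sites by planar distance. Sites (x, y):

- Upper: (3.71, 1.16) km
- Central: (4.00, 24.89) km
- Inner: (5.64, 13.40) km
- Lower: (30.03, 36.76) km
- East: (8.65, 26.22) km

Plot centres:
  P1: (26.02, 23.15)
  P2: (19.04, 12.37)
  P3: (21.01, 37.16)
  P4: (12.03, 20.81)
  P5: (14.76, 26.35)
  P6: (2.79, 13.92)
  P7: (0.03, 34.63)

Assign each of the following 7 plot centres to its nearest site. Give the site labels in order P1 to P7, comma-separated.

P1 → Lower (d²=201.31)
P2 → Inner (d²=180.62)
P3 → Lower (d²=81.52)
P4 → East (d²=40.69)
P5 → East (d²=37.35)
P6 → Inner (d²=8.39)
P7 → Central (d²=110.63)

Lower, Inner, Lower, East, East, Inner, Central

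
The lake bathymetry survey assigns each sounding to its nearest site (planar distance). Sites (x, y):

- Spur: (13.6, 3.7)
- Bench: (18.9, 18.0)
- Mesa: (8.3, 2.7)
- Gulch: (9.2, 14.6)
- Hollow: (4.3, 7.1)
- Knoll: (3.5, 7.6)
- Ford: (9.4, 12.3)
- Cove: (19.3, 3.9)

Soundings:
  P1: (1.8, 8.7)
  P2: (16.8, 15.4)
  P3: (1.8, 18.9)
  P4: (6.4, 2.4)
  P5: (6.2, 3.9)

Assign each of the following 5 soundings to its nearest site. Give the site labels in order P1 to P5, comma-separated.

Knoll, Bench, Gulch, Mesa, Mesa

P1 → Knoll (d²=4.10)
P2 → Bench (d²=11.17)
P3 → Gulch (d²=73.25)
P4 → Mesa (d²=3.70)
P5 → Mesa (d²=5.85)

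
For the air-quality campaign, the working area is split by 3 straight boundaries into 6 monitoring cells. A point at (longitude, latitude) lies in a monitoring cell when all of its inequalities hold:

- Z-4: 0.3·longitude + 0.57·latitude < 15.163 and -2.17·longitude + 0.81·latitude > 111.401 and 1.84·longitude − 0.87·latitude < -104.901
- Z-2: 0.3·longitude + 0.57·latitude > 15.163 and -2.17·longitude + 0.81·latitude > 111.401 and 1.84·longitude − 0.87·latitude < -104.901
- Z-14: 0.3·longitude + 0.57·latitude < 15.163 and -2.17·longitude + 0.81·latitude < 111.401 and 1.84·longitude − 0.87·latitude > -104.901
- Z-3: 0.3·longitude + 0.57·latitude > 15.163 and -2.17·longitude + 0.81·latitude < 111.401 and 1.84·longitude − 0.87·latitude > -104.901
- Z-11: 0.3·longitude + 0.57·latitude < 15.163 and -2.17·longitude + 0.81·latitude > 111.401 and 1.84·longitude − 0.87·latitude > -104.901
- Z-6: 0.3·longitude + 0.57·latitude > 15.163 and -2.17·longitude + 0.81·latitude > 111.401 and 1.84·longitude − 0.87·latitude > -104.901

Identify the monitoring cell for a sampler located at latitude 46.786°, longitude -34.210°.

Z-6

0.3·-34.210 + 0.57·46.786 = 16.405, which is > 15.163
-2.17·-34.210 + 0.81·46.786 = 112.132, which is > 111.401
1.84·-34.210 − 0.87·46.786 = -103.650, which is > -104.901
This sign pattern matches Z-6.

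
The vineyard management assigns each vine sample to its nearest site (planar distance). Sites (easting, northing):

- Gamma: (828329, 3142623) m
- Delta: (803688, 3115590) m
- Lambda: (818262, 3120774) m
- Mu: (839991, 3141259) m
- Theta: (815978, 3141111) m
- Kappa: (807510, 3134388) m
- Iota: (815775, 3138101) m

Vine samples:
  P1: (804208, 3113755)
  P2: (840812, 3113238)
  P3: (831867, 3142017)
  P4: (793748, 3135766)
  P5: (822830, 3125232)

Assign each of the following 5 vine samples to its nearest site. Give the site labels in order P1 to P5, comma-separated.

P1 → Delta (d²=3637625.00)
P2 → Lambda (d²=565293796.00)
P3 → Gamma (d²=12884680.00)
P4 → Kappa (d²=191291528.00)
P5 → Lambda (d²=40740388.00)

Delta, Lambda, Gamma, Kappa, Lambda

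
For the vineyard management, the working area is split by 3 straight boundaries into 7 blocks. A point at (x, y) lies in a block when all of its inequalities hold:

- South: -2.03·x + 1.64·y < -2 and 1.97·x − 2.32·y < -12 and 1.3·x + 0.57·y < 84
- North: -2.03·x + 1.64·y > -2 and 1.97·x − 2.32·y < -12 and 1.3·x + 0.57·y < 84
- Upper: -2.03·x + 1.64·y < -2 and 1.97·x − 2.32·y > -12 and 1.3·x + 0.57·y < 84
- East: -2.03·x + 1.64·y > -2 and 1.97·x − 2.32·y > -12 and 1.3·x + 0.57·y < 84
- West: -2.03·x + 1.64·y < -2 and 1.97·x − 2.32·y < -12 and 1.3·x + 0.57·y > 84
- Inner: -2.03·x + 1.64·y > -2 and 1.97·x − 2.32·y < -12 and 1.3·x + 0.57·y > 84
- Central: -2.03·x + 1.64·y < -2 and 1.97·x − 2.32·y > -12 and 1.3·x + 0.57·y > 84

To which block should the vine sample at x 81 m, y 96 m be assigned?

-2.03·81 + 1.64·96 = -6.990, which is < -2
1.97·81 − 2.32·96 = -63.150, which is < -12
1.3·81 + 0.57·96 = 160.020, which is > 84
This sign pattern matches West.

West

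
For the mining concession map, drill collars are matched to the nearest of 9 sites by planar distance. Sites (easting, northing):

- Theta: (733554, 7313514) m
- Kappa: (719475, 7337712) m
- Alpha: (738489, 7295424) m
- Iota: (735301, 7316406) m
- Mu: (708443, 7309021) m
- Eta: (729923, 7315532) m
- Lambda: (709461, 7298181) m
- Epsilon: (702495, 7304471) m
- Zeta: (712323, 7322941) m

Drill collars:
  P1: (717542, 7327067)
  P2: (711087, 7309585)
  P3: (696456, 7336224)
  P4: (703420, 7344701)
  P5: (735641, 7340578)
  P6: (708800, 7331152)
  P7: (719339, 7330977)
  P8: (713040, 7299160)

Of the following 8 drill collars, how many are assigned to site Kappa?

P1 → Zeta
P2 → Mu
P3 → Zeta
P4 → Kappa
P5 → Kappa
P6 → Zeta
P7 → Kappa
P8 → Lambda
3 of the 8 go to Kappa.

3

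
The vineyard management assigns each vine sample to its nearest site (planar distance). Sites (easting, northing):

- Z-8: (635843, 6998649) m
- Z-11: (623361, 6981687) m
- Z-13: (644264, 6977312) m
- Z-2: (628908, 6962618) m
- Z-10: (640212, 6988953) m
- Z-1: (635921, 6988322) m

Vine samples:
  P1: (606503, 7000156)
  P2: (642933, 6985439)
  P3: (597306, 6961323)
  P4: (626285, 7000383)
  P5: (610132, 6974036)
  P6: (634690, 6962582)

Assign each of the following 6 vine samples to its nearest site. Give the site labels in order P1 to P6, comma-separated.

Z-11, Z-10, Z-2, Z-8, Z-11, Z-2

P1 → Z-11 (d²=625296125.00)
P2 → Z-10 (d²=19752037.00)
P3 → Z-2 (d²=1000363429.00)
P4 → Z-8 (d²=94362120.00)
P5 → Z-11 (d²=233544242.00)
P6 → Z-2 (d²=33432820.00)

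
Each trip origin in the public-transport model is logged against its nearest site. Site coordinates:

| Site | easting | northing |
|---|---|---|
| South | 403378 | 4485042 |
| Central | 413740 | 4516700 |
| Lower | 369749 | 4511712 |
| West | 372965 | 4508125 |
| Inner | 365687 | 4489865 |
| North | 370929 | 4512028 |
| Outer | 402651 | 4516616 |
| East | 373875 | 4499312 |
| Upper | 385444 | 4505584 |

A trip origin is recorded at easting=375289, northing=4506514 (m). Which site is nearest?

West

Squared distances to each site:
South: 1250038705.000; Central: 1582233997.000; Lower: 57710804.000; West: 7996297.000; Inner: 369387605.000; North: 49413796.000; Outer: 850729448.000; East: 53868200.000; Upper: 103988925.000.
Minimum at West.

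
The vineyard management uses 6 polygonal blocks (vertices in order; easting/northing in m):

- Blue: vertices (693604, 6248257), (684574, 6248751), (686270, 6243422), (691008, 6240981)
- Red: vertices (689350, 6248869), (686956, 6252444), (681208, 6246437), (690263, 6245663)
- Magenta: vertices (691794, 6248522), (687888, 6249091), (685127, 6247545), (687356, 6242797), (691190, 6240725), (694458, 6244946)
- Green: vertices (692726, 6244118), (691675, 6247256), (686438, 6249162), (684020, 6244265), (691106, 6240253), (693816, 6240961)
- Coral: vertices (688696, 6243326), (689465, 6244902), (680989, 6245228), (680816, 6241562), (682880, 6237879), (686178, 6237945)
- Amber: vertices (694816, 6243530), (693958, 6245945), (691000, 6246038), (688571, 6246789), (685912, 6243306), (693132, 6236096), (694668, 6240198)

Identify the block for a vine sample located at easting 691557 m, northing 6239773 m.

Amber

Cast a ray rightward from (691557, 6239773). For each polygon, the edges (by vertex number in listed order) whose endpoints lie on opposite sides of northing = 6239773, where each meets that height, and whether that is right or left of the point:
Blue: no edge straddles that height → 0 crossings.
Red: no edge straddles that height → 0 crossings.
Magenta: no edge straddles that height → 0 crossings.
Green: no edge straddles that height → 0 crossings.
Coral: 4–5 at easting≈681818.6 (left), 6–1 at easting≈687033.4 (left) → 0 crossings.
Amber: 5–6 at easting≈689449.9 (left), 6–7 at easting≈694508.9 (right) → 1 crossing.
Only Amber has an odd count, so the point is inside Amber.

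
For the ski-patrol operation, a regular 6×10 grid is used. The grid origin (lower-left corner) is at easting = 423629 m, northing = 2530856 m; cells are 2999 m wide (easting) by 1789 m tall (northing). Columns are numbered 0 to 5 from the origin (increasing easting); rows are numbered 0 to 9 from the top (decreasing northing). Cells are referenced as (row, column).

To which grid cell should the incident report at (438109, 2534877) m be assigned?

Column index: ⌊(438109 − 423629) / 2999⌋ = ⌊4.828⌋ = 4
Row offset from origin: ⌊(2534877 − 2530856) / 1789⌋ = ⌊2.248⌋ = 2 → row 7 (counted from top)

(7, 4)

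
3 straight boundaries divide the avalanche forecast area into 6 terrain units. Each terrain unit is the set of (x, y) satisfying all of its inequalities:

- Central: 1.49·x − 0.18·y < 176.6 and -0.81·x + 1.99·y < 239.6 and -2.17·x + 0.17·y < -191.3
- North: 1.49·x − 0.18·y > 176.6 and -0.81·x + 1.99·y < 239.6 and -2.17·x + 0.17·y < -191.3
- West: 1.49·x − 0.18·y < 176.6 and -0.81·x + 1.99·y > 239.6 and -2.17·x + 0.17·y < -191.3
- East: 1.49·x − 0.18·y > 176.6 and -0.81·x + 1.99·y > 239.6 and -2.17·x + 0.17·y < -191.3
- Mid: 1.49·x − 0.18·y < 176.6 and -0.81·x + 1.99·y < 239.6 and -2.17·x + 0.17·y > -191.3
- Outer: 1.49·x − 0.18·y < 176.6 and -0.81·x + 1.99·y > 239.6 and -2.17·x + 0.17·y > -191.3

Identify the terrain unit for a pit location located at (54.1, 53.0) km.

1.49·54.1 − 0.18·53.0 = 71.069, which is < 176.6
-0.81·54.1 + 1.99·53.0 = 61.649, which is < 239.6
-2.17·54.1 + 0.17·53.0 = -108.387, which is > -191.3
This sign pattern matches Mid.

Mid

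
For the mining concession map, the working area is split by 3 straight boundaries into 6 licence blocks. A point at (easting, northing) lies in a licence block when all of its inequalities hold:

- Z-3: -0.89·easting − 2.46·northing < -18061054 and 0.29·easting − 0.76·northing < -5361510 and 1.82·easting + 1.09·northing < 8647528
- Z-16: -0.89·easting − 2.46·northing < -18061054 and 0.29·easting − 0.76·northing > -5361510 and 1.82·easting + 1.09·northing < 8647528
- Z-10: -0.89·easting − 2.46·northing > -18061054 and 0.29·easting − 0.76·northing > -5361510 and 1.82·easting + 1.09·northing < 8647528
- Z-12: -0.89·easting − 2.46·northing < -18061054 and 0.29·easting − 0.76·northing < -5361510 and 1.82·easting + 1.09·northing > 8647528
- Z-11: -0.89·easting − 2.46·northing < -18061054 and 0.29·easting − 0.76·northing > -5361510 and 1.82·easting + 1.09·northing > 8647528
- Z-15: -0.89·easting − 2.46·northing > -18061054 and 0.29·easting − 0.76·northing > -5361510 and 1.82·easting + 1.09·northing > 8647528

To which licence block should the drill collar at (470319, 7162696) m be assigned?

-0.89·470319 − 2.46·7162696 = -18038816.070, which is > -18061054
0.29·470319 − 0.76·7162696 = -5307256.450, which is > -5361510
1.82·470319 + 1.09·7162696 = 8663319.220, which is > 8647528
This sign pattern matches Z-15.

Z-15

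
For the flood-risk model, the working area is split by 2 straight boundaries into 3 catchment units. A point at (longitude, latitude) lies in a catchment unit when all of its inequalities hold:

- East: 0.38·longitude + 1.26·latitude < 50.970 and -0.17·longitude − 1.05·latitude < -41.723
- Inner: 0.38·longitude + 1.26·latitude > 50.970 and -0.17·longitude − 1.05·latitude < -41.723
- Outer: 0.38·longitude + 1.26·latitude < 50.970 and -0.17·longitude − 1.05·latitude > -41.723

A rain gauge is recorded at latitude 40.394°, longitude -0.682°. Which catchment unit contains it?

0.38·-0.682 + 1.26·40.394 = 50.637, which is < 50.970
-0.17·-0.682 − 1.05·40.394 = -42.298, which is < -41.723
This sign pattern matches East.

East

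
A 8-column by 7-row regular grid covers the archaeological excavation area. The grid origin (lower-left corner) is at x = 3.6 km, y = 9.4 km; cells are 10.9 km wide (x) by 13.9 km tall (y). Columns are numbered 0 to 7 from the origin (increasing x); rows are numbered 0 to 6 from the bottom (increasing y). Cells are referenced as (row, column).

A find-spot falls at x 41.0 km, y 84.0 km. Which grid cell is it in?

Column index: ⌊(41.0 − 3.6) / 10.9⌋ = ⌊3.431⌋ = 3
Row offset from origin: ⌊(84.0 − 9.4) / 13.9⌋ = ⌊5.367⌋ = 5 → row 5

(5, 3)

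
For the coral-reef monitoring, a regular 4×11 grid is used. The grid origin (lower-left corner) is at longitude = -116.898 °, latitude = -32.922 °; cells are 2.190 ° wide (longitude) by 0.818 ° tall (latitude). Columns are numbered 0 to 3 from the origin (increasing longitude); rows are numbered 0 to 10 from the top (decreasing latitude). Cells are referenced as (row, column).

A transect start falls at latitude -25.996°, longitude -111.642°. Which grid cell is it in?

Column index: ⌊(-111.642 − -116.898) / 2.190⌋ = ⌊2.400⌋ = 2
Row offset from origin: ⌊(-25.996 − -32.922) / 0.818⌋ = ⌊8.467⌋ = 8 → row 2 (counted from top)

(2, 2)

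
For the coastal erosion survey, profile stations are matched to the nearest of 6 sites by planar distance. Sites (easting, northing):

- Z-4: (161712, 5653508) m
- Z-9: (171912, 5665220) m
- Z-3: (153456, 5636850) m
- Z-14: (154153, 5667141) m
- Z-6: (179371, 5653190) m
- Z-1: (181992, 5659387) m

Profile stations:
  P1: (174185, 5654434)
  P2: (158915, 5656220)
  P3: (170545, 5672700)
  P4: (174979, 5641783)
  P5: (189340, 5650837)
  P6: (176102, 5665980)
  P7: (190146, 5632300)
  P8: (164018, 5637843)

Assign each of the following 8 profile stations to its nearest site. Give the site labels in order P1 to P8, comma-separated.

P1 → Z-6 (d²=28442132.00)
P2 → Z-4 (d²=15178153.00)
P3 → Z-9 (d²=57819089.00)
P4 → Z-6 (d²=149409313.00)
P5 → Z-6 (d²=104917570.00)
P6 → Z-9 (d²=18133700.00)
P7 → Z-6 (d²=552492725.00)
P8 → Z-3 (d²=112541893.00)

Z-6, Z-4, Z-9, Z-6, Z-6, Z-9, Z-6, Z-3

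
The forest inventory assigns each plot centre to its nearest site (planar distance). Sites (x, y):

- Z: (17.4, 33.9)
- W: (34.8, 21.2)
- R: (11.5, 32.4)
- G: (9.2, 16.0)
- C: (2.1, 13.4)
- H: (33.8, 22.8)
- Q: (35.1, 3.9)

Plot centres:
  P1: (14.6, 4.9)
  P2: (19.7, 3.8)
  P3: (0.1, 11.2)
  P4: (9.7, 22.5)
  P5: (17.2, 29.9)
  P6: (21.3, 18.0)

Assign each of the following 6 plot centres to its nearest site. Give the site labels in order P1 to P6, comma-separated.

P1 → G (d²=152.37)
P2 → Q (d²=237.17)
P3 → C (d²=8.84)
P4 → G (d²=42.50)
P5 → Z (d²=16.04)
P6 → G (d²=150.41)

G, Q, C, G, Z, G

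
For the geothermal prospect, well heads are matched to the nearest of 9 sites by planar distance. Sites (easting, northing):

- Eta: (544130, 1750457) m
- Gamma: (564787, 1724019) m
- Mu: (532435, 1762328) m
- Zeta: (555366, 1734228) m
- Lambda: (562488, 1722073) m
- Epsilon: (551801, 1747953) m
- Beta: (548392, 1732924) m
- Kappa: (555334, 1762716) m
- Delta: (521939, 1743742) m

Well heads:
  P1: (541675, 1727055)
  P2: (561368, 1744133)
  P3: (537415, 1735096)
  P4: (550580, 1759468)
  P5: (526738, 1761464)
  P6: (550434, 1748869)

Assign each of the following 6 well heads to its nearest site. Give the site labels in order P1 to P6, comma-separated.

Beta, Epsilon, Beta, Kappa, Mu, Epsilon

P1 → Beta (d²=79563250.00)
P2 → Epsilon (d²=106119889.00)
P3 → Beta (d²=125212113.00)
P4 → Kappa (d²=33150020.00)
P5 → Mu (d²=33202305.00)
P6 → Epsilon (d²=2707745.00)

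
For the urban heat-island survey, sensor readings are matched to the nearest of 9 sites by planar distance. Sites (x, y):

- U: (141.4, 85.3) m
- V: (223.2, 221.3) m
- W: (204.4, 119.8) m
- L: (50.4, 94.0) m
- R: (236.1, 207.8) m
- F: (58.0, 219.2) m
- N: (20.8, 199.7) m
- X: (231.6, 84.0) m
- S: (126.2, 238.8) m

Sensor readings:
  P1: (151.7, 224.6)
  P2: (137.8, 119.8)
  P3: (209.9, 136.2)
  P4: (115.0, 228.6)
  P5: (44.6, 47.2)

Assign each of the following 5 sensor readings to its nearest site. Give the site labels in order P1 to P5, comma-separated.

S, U, W, S, L

P1 → S (d²=851.89)
P2 → U (d²=1203.21)
P3 → W (d²=299.21)
P4 → S (d²=229.48)
P5 → L (d²=2223.88)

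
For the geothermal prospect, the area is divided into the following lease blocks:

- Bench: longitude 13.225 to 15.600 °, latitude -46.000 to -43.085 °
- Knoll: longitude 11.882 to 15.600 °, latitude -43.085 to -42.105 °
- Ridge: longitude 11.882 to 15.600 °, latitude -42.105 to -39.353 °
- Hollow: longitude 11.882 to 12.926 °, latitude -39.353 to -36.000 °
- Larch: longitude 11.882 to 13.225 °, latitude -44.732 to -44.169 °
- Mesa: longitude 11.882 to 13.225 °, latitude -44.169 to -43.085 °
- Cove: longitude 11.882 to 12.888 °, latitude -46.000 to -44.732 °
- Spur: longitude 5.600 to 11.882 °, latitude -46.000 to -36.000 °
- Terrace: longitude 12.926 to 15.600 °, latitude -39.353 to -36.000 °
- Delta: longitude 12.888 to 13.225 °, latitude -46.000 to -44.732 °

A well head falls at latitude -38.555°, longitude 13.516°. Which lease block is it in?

The point has longitude = 13.516 and latitude = -38.555.
Only Terrace satisfies 12.926 ≤ longitude ≤ 15.600 and -39.353 ≤ latitude ≤ -36.000.

Terrace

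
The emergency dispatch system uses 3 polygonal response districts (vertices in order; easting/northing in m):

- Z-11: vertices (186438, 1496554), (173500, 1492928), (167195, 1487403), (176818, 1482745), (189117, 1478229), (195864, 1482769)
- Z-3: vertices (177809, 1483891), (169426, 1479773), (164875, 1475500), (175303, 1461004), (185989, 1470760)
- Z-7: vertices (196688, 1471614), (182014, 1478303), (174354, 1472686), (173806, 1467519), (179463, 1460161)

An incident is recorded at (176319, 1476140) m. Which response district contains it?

Z-3

Cast a ray rightward from (176319, 1476140). For each polygon, the edges (by vertex number in listed order) whose endpoints lie on opposite sides of northing = 1476140, where each meets that height, and whether that is right or left of the point:
Z-11: no edge straddles that height → 0 crossings.
Z-3: 2–3 at easting≈165556.6 (left), 5–1 at easting≈182637.5 (right) → 1 crossing.
Z-7: 1–2 at easting≈186759.1 (right), 2–3 at easting≈179064.3 (right) → 2 crossings.
Only Z-3 has an odd count, so the point is inside Z-3.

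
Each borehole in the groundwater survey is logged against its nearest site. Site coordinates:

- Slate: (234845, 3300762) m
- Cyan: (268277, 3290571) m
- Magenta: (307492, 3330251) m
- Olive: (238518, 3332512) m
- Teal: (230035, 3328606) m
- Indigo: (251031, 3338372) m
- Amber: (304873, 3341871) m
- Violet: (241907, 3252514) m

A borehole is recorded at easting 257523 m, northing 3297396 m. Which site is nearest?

Squared distances to each site:
Slate: 525621640.000; Cyan: 162229141.000; Magenta: 3576351986.000; Olive: 1594323481.000; Teal: 1729654244.000; Indigo: 1721178640.000; Amber: 4220048125.000; Violet: 2258253380.000.
Minimum at Cyan.

Cyan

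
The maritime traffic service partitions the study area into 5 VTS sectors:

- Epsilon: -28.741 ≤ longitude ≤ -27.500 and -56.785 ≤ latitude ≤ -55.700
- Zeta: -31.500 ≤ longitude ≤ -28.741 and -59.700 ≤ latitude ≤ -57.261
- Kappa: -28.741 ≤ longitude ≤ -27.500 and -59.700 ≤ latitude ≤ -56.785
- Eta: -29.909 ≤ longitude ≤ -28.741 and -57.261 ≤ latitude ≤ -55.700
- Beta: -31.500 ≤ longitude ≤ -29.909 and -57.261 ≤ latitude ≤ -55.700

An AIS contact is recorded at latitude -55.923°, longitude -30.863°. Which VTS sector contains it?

Beta

The point has longitude = -30.863 and latitude = -55.923.
Only Beta satisfies -31.500 ≤ longitude ≤ -29.909 and -57.261 ≤ latitude ≤ -55.700.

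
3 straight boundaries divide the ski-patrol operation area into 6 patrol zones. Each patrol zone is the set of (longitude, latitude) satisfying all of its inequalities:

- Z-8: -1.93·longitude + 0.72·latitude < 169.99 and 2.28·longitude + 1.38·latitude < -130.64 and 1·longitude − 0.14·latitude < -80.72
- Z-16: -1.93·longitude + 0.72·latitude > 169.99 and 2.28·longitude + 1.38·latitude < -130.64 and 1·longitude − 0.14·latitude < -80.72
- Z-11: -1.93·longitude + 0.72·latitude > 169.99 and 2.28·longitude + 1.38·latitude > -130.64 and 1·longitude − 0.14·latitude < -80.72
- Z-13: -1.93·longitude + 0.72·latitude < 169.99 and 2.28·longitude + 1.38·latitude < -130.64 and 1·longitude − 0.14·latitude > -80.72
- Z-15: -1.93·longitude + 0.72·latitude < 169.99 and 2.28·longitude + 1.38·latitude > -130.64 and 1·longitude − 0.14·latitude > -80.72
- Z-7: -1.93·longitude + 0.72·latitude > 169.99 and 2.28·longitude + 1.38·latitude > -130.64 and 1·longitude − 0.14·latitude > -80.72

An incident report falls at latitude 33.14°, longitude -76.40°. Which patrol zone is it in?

Z-11

-1.93·-76.40 + 0.72·33.14 = 171.313, which is > 169.99
2.28·-76.40 + 1.38·33.14 = -128.459, which is > -130.64
1·-76.40 − 0.14·33.14 = -81.040, which is < -80.72
This sign pattern matches Z-11.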